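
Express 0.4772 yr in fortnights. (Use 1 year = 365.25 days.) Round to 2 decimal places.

1 year = 26.0893 fortnight.
Then 0.4772 × 26.0893 ≈ 12.45 fortnight.

12.45 fortnight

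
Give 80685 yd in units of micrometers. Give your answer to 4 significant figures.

7.378 × 10^10 μm

1 yard = 914400 micrometers.
So 80685 × 914400 ≈ 7.378 × 10^10 μm.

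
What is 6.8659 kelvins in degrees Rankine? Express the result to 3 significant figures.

12.4 degrees Rankine

°R = K × 9/5.
Applying the formula gives 12.4 °R.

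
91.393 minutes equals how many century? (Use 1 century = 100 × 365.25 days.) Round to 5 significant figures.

1.7376 × 10^-6 centuries

1 minute = 1.90129 × 10^-8 centuries.
So 91.393 × 1.90129 × 10^-8 ≈ 1.7376 × 10^-6 century.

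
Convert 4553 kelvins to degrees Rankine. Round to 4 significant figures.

8195 degrees Rankine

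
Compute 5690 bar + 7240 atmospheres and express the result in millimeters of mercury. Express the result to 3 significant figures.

5690 bar = 4.26785 × 10^6 mmHg and 7240 atm = 5.50240 × 10^6 mmHg.
4.26785 × 10^6 + 5.50240 × 10^6 ≈ 9.77 × 10^6 mmHg.

9.77 × 10^6 millimeters of mercury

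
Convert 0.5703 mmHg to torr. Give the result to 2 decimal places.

1 millimeter of mercury = 1.00000 torr.
Then 0.5703 × 1.00000 ≈ 0.57 torr.

0.57 torr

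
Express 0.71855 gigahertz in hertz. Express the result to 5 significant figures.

7.1855 × 10^8 Hz

1 gigahertz = 1.00000 × 10^9 Hz.
0.71855 × 1.00000 × 10^9 ≈ 7.1855 × 10^8 Hz.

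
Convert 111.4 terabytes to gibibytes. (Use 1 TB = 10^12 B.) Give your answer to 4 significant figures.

103700 gibibytes

1 TB = 931.323 GiB.
Thus 111.4 × 931.323 ≈ 103700 GiB.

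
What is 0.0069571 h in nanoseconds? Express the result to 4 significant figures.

1 h = 3.60000e+12 ns.
So 0.0069571 × 3.60000e+12 ≈ 2.505e+10 ns.

2.505e+10 nanoseconds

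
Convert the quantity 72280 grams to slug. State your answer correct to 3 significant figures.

1 g = 6.85218e-5 slug.
Then 72280 × 6.85218e-5 ≈ 4.95 slug.

4.95 slugs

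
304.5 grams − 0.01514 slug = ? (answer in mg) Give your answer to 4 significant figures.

304.5 g = 304500 mg and 0.01514 slug = 220952 mg.
304500 − 220952 ≈ 83550 mg.

83550 milligrams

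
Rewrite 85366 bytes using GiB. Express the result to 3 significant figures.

7.95e-5 GiB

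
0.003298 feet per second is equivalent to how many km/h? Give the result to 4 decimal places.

1 ft/s = 1.09728 km/h.
Then 0.003298 × 1.09728 ≈ 0.0036 km/h.

0.0036 km/h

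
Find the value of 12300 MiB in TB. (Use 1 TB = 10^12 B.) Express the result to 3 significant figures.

1 mebibyte = 1.04858e-6 terabytes.
Then 12300 × 1.04858e-6 ≈ 0.0129 TB.

0.0129 TB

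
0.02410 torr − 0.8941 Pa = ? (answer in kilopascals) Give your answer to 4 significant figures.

0.02410 torr = 0.00321307 kPa and 0.8941 Pa = 0.000894100 kPa.
0.00321307 − 0.000894100 ≈ 0.002319 kPa.

0.002319 kPa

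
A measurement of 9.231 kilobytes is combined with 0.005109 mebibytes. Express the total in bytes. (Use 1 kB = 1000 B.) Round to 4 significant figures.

14590 B

9.231 kB = 9231.00 B and 0.005109 MiB = 5357.17 B.
9231.00 + 5357.17 ≈ 14590 B.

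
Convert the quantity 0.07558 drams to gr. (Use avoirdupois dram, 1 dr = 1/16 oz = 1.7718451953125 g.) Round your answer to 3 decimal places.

2.067 grains

1 dram = 27.34375 grains.
0.07558 × 27.34375 ≈ 2.067 gr.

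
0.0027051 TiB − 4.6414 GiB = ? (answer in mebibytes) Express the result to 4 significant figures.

-1916 mebibytes

0.0027051 TiB = 2836.50 MiB and 4.6414 GiB = 4752.79 MiB.
2836.50 − 4752.79 ≈ -1916 MiB.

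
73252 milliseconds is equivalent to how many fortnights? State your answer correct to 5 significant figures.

6.0559e-5 fortnight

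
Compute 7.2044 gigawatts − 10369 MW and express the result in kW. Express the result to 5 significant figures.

7.2044 GW = 7.20440 × 10^6 kW and 10369 MW = 1.03690 × 10^7 kW.
7.20440 × 10^6 − 1.03690 × 10^7 ≈ -3.1646 × 10^6 kW.

-3.1646 × 10^6 kW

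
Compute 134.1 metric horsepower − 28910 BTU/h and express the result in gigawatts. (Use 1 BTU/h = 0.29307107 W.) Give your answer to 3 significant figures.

134.1 PS = 9.86304 × 10^-5 GW and 28910 BTU/h = 8.47268 × 10^-6 GW.
9.86304 × 10^-5 − 8.47268 × 10^-6 ≈ 9.02 × 10^-5 GW.

9.02 × 10^-5 gigawatts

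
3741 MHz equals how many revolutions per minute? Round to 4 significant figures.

2.245e+11 rpm

1 megahertz = 6.00000e+7 rpm.
So 3741 × 6.00000e+7 ≈ 2.245e+11 rpm.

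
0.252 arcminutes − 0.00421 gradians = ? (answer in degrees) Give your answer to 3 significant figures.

0.252 arcmin = 0.00420000 ° and 0.00421 grad = 0.00378900 °.
0.00420000 − 0.00378900 ≈ 0.000411 °.

0.000411 degrees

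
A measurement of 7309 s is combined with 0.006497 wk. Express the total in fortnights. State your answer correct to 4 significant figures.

0.009291 fortnight

7309 s = 0.00604249 fortnight and 0.006497 wk = 0.00324850 fortnight.
0.00604249 + 0.00324850 ≈ 0.009291 fortnight.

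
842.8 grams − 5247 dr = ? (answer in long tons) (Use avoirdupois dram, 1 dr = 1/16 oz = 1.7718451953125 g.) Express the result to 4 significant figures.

-0.008321 long tons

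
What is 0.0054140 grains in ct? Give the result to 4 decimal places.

0.0018 carats

1 grain = 0.323995 carats.
0.0054140 × 0.323995 ≈ 0.0018 ct.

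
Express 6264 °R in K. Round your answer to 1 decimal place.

°R = K × 9/5.
Applying the formula gives 3480.0 K.

3480.0 K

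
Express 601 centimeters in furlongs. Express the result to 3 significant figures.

0.0299 furlongs

1 centimeter = 4.97097 × 10^-5 furlongs.
Then 601 × 4.97097 × 10^-5 ≈ 0.0299 furlong.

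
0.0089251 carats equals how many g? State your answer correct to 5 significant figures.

0.0017850 grams

1 ct = 0.200000 g.
So 0.0089251 × 0.200000 ≈ 0.0017850 g.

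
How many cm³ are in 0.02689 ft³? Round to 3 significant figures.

761 cubic centimeters

1 cubic foot = 28316.8 cubic centimeters.
0.02689 × 28316.8 ≈ 761 cm³.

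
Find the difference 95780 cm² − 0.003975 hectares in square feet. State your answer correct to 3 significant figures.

-325 square feet

95780 cm² = 103.097 ft² and 0.003975 ha = 427.865 ft².
103.097 − 427.865 ≈ -325 ft².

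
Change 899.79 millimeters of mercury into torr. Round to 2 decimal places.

899.79 torr

1 millimeter of mercury = 1.00000 torr.
Then 899.79 × 1.00000 ≈ 899.79 torr.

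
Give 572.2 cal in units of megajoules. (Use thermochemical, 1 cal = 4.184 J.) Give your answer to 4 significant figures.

1 calorie = 4.18400e-6 MJ.
So 572.2 × 4.18400e-6 ≈ 0.002394 MJ.

0.002394 MJ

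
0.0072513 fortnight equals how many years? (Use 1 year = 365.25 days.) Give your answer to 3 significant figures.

1 fortnight = 0.0383299 yr.
0.0072513 × 0.0383299 ≈ 0.000278 yr.

0.000278 yr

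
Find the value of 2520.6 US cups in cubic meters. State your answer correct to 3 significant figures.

1 US cup = 0.000236588 m³.
Then 2520.6 × 0.000236588 ≈ 0.596 m³.

0.596 cubic meters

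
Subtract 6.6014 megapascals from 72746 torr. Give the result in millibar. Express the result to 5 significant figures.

30973 mbar

72746 torr = 96986.7 mbar and 6.6014 MPa = 66014.0 mbar.
96986.7 − 66014.0 ≈ 30973 mbar.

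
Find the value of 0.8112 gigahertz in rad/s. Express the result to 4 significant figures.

5.097e+9 radians per second

1 gigahertz = 6.28319e+9 radians per second.
0.8112 × 6.28319e+9 ≈ 5.097e+9 rad/s.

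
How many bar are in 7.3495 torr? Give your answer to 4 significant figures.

1 torr = 0.00133322 bar.
Then 7.3495 × 0.00133322 ≈ 0.009799 bar.

0.009799 bar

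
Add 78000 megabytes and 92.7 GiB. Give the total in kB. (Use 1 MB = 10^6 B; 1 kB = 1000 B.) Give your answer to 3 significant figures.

78000 MB = 7.80000e+7 kB and 92.7 GiB = 9.95359e+7 kB.
7.80000e+7 + 9.95359e+7 ≈ 1.78e+8 kB.

1.78e+8 kB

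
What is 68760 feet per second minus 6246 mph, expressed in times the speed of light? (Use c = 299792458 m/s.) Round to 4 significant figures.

68760 ft/s = 6.99085e-5 c and 6246 mph = 9.31382e-6 c.
6.99085e-5 − 9.31382e-6 ≈ 6.059e-5 c.

6.059e-5 times the speed of light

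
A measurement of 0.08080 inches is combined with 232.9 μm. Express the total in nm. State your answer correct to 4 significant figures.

2.285 × 10^6 nanometers

0.08080 in = 2.05232 × 10^6 nm and 232.9 μm = 232900 nm.
2.05232 × 10^6 + 232900 ≈ 2.285 × 10^6 nm.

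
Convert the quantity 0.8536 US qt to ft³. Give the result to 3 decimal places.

0.029 ft³

1 US quart = 0.0334201 ft³.
So 0.8536 × 0.0334201 ≈ 0.029 ft³.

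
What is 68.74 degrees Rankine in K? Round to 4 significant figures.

°R = K × 9/5.
Applying the formula gives 38.19 K.

38.19 K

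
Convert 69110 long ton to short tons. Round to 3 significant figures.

77400 short ton

1 long ton = 1.12000 short tons.
69110 × 1.12000 ≈ 77400 short ton.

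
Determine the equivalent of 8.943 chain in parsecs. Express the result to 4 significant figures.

5.830e-15 pc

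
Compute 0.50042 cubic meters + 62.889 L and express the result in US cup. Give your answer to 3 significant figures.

0.50042 m³ = 2115.15 US cup and 62.889 L = 265.816 US cup.
2115.15 + 265.816 ≈ 2380 US cup.

2380 US cup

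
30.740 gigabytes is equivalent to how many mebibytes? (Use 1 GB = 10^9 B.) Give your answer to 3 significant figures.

29300 mebibytes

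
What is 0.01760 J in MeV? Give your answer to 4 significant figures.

1.099 × 10^11 MeV

1 joule = 6.24151 × 10^12 megaelectronvolts.
0.01760 × 6.24151 × 10^12 ≈ 1.099 × 10^11 MeV.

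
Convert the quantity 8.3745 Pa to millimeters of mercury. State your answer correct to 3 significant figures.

0.0628 millimeters of mercury

1 Pa = 0.00750062 millimeters of mercury.
8.3745 × 0.00750062 ≈ 0.0628 mmHg.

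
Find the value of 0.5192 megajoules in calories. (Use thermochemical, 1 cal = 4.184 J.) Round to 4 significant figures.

1 megajoule = 239006 cal.
So 0.5192 × 239006 ≈ 124100 cal.

124100 calories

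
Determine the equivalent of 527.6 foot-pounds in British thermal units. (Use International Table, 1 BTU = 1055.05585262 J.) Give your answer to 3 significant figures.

0.678 BTU

1 foot-pound = 0.00128507 British thermal units.
Thus 527.6 × 0.00128507 ≈ 0.678 BTU.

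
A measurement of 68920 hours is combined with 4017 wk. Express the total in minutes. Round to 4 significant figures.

4.463e+7 minutes

68920 h = 4.13520e+6 min and 4017 wk = 4.04914e+7 min.
4.13520e+6 + 4.04914e+7 ≈ 4.463e+7 min.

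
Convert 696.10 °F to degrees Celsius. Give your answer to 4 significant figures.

°F = °C × 9/5 + 32.
Applying the formula gives 368.9 °C.

368.9 °C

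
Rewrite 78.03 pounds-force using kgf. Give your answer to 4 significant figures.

35.39 kgf

1 pound-force = 0.453592 kgf.
Then 78.03 × 0.453592 ≈ 35.39 kgf.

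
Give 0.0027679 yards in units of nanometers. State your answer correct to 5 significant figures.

2.5310e+6 nm

1 yd = 9.14400e+8 nm.
So 0.0027679 × 9.14400e+8 ≈ 2.5310e+6 nm.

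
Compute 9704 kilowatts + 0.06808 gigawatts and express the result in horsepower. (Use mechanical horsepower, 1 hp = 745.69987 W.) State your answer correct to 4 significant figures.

9704 kW = 13013.3 hp and 0.06808 GW = 91296.8 hp.
13013.3 + 91296.8 ≈ 104300 hp.

104300 hp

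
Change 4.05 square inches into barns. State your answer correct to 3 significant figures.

2.61e+25 barns

1 in² = 6.45160e+24 barns.
So 4.05 × 6.45160e+24 ≈ 2.61e+25 barn.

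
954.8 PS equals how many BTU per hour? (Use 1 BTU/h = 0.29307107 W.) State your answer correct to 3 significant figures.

2.40e+6 BTU per hour

1 PS = 2509.63 BTU per hour.
Thus 954.8 × 2509.63 ≈ 2.40e+6 BTU/h.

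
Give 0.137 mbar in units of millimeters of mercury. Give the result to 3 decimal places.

1 mbar = 0.750062 millimeters of mercury.
0.137 × 0.750062 ≈ 0.103 mmHg.

0.103 mmHg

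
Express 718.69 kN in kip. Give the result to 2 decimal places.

161.57 kip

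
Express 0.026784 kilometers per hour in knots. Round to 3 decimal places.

1 km/h = 0.539957 knots.
Then 0.026784 × 0.539957 ≈ 0.014 kn.

0.014 kn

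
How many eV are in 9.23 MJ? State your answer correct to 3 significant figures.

5.76e+25 eV

1 megajoule = 6.24151e+24 eV.
9.23 × 6.24151e+24 ≈ 5.76e+25 eV.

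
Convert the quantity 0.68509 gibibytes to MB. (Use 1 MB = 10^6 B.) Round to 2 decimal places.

735.61 megabytes

1 GiB = 1073.74 MB.
So 0.68509 × 1073.74 ≈ 735.61 MB.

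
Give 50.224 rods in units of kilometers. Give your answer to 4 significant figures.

1 rod = 0.00502920 kilometers.
50.224 × 0.00502920 ≈ 0.2526 km.

0.2526 kilometers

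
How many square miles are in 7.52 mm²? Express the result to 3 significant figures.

2.90 × 10^-12 mi²

1 square millimeter = 3.86102 × 10^-13 square miles.
Then 7.52 × 3.86102 × 10^-13 ≈ 2.90 × 10^-12 mi².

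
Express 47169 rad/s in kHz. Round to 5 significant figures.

1 radian per second = 0.000159155 kHz.
47169 × 0.000159155 ≈ 7.5072 kHz.

7.5072 kilohertz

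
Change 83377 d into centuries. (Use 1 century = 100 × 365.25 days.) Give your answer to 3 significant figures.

1 day = 2.73785e-5 century.
So 83377 × 2.73785e-5 ≈ 2.28 century.

2.28 centuries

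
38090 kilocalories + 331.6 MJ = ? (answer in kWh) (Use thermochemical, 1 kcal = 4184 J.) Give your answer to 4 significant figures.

136.4 kilowatt-hours

38090 kcal = 44.2690 kWh and 331.6 MJ = 92.1111 kWh.
44.2690 + 92.1111 ≈ 136.4 kWh.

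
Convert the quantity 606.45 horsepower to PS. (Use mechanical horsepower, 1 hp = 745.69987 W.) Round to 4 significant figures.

1 hp = 1.01387 metric horsepower.
606.45 × 1.01387 ≈ 614.9 PS.

614.9 metric horsepower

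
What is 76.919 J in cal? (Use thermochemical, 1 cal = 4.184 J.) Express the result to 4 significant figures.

18.38 cal

1 J = 0.239006 cal.
76.919 × 0.239006 ≈ 18.38 cal.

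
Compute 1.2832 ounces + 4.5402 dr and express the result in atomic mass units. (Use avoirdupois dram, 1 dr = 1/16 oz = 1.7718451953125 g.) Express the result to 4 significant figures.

1.2832 oz = 2.19074 × 10^25 u and 4.5402 dr = 4.84453 × 10^24 u.
2.19074 × 10^25 + 4.84453 × 10^24 ≈ 2.675 × 10^25 u.

2.675 × 10^25 atomic mass units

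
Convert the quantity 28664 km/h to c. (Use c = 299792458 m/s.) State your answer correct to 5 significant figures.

1 km/h = 9.26567e-10 times the speed of light.
So 28664 × 9.26567e-10 ≈ 2.6559e-5 c.

2.6559e-5 c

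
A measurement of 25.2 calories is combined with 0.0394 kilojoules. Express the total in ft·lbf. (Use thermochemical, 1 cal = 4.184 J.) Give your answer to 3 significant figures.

25.2 cal = 77.7662 ft·lbf and 0.0394 kJ = 29.0599 ft·lbf.
77.7662 + 29.0599 ≈ 107 ft·lbf.

107 foot-pounds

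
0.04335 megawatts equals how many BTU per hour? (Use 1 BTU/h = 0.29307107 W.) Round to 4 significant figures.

147900 BTU per hour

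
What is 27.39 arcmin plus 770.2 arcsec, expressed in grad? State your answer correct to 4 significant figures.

0.7449 gradians

27.39 arcmin = 0.507222 grad and 770.2 arcsec = 0.237716 grad.
0.507222 + 0.237716 ≈ 0.7449 grad.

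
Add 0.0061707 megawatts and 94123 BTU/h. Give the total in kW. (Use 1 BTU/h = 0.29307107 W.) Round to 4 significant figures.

0.0061707 MW = 6.17070 kW and 94123 BTU/h = 27.5847 kW.
6.17070 + 27.5847 ≈ 33.76 kW.

33.76 kW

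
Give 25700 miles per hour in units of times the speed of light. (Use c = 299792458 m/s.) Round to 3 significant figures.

3.83e-5 c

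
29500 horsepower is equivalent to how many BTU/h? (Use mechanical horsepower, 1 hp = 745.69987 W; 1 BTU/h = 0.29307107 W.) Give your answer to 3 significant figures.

7.51 × 10^7 BTU per hour

1 hp = 2544.43 BTU/h.
Then 29500 × 2544.43 ≈ 7.51 × 10^7 BTU/h.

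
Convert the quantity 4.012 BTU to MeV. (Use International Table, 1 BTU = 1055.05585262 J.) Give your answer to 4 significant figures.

1 British thermal unit = 6.58514e+15 megaelectronvolts.
Thus 4.012 × 6.58514e+15 ≈ 2.642e+16 MeV.

2.642e+16 megaelectronvolts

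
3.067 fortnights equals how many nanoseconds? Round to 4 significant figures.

3.710 × 10^15 ns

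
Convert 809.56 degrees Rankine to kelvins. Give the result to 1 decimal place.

°R = K × 9/5.
Applying the formula gives 449.8 K.

449.8 K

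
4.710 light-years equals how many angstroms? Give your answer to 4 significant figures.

4.456 × 10^26 angstroms

1 ly = 9.46073 × 10^25 angstroms.
Thus 4.710 × 9.46073 × 10^25 ≈ 4.456 × 10^26 Å.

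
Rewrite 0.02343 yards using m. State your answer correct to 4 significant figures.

0.02142 meters

1 yard = 0.914400 meters.
0.02343 × 0.914400 ≈ 0.02142 m.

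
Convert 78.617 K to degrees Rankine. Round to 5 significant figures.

141.51 degrees Rankine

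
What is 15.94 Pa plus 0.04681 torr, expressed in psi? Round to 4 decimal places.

0.0032 pounds per square inch

15.94 Pa = 0.00231190 psi and 0.04681 torr = 0.000905154 psi.
0.00231190 + 0.000905154 ≈ 0.0032 psi.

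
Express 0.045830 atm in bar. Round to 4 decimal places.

0.0464 bar

1 atmosphere = 1.01325 bar.
0.045830 × 1.01325 ≈ 0.0464 bar.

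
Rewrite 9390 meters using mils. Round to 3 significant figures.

3.70e+8 mils

1 m = 39370.1 mil.
Then 9390 × 39370.1 ≈ 3.70e+8 mil.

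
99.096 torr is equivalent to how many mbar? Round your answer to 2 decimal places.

132.12 millibar

1 torr = 1.33322 mbar.
So 99.096 × 1.33322 ≈ 132.12 mbar.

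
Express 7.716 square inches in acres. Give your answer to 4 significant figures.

1.230 × 10^-6 acres

1 in² = 1.59423 × 10^-7 acres.
So 7.716 × 1.59423 × 10^-7 ≈ 1.230 × 10^-6 acre.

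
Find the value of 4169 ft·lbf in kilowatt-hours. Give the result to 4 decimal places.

1 ft·lbf = 3.76616 × 10^-7 kWh.
So 4169 × 3.76616 × 10^-7 ≈ 0.0016 kWh.

0.0016 kilowatt-hours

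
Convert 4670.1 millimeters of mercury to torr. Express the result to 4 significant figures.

1 mmHg = 1.00000 torr.
Thus 4670.1 × 1.00000 ≈ 4670 torr.

4670 torr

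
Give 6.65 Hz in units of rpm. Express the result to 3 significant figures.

399 revolutions per minute

1 hertz = 60.0000 rpm.
Then 6.65 × 60.0000 ≈ 399 rpm.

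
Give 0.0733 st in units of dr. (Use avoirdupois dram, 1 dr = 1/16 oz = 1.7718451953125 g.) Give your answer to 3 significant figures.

1 st = 3584.00 drams.
0.0733 × 3584.00 ≈ 263 dr.

263 dr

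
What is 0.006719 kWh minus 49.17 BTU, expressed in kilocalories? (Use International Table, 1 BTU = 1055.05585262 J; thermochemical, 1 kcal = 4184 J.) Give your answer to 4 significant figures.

0.006719 kWh = 5.78117 kcal and 49.17 BTU = 12.3989 kcal.
5.78117 − 12.3989 ≈ -6.618 kcal.

-6.618 kcal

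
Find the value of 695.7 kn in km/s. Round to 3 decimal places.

1 kn = 0.000514444 km/s.
Thus 695.7 × 0.000514444 ≈ 0.358 km/s.

0.358 kilometers per second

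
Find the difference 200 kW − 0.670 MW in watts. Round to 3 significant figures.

-470000 W

200 kW = 200000 W and 0.670 MW = 670000 W.
200000 − 670000 ≈ -470000 W.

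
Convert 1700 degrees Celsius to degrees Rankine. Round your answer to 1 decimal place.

3551.7 °R

°R = (°C + 273.15) × 9/5.
Applying the formula gives 3551.7 °R.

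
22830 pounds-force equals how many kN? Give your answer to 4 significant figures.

101.6 kN

1 pound-force = 0.00444822 kilonewtons.
So 22830 × 0.00444822 ≈ 101.6 kN.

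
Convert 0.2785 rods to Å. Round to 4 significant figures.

1.401 × 10^10 angstroms

1 rod = 5.02920 × 10^10 Å.
So 0.2785 × 5.02920 × 10^10 ≈ 1.401 × 10^10 Å.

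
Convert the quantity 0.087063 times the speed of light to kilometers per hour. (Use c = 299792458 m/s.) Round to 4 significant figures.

9.396 × 10^7 kilometers per hour

1 c = 1.07925 × 10^9 km/h.
Then 0.087063 × 1.07925 × 10^9 ≈ 9.396 × 10^7 km/h.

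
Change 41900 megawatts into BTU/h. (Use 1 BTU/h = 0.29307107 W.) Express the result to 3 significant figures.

1.43e+11 BTU/h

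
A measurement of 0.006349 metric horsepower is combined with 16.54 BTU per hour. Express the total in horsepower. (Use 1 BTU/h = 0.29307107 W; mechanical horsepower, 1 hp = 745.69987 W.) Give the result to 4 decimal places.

0.006349 PS = 0.00626215 hp and 16.54 BTU/h = 0.00650046 hp.
0.00626215 + 0.00650046 ≈ 0.0128 hp.

0.0128 horsepower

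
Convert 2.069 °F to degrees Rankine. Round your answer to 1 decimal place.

461.7 °R

°R = °F + 459.67.
Applying the formula gives 461.7 °R.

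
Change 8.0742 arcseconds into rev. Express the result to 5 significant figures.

1 arcsec = 7.71605 × 10^-7 revolutions.
Thus 8.0742 × 7.71605 × 10^-7 ≈ 6.2301 × 10^-6 rev.

6.2301 × 10^-6 rev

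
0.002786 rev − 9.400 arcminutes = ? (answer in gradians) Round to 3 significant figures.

0.940 grad

0.002786 rev = 1.11440 grad and 9.400 arcmin = 0.174074 grad.
1.11440 − 0.174074 ≈ 0.940 grad.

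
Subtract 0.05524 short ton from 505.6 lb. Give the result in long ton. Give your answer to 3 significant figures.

0.176 long ton

505.6 lb = 0.225714 long ton and 0.05524 short ton = 0.0493214 long ton.
0.225714 − 0.0493214 ≈ 0.176 long ton.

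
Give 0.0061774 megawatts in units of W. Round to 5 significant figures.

6177.4 watts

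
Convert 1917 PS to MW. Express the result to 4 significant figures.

1.410 MW

1 metric horsepower = 0.000735499 MW.
1917 × 0.000735499 ≈ 1.410 MW.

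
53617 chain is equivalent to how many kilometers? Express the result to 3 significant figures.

1080 kilometers

1 chain = 0.0201168 kilometers.
Thus 53617 × 0.0201168 ≈ 1080 km.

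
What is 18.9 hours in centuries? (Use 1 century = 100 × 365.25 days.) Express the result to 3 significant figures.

1 hour = 1.14077 × 10^-6 century.
Then 18.9 × 1.14077 × 10^-6 ≈ 2.16 × 10^-5 century.

2.16 × 10^-5 century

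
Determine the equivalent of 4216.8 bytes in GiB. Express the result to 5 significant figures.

3.9272 × 10^-6 gibibytes

1 B = 9.31323 × 10^-10 GiB.
So 4216.8 × 9.31323 × 10^-10 ≈ 3.9272 × 10^-6 GiB.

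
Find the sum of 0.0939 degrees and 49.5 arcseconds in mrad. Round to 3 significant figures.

1.88 mrad

0.0939 ° = 1.63886 mrad and 49.5 arcsec = 0.239983 mrad.
1.63886 + 0.239983 ≈ 1.88 mrad.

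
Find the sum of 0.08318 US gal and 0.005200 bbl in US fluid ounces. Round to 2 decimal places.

0.08318 US gal = 10.6470 US fl oz and 0.005200 bbl = 27.9552 US fl oz.
10.6470 + 27.9552 ≈ 38.60 US fl oz.

38.60 US fl oz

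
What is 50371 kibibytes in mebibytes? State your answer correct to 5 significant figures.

49.190 MiB

1 KiB = 0.0009765625 MiB.
50371 × 0.0009765625 ≈ 49.190 MiB.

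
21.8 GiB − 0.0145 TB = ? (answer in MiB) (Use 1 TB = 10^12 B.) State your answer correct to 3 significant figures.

8490 MiB

21.8 GiB = 22323.2 MiB and 0.0145 TB = 13828.3 MiB.
22323.2 − 13828.3 ≈ 8490 MiB.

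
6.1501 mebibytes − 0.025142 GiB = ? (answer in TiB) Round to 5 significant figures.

6.1501 MiB = 5.86519 × 10^-6 TiB and 0.025142 GiB = 2.45527 × 10^-5 TiB.
5.86519 × 10^-6 − 2.45527 × 10^-5 ≈ -1.8688 × 10^-5 TiB.

-1.8688 × 10^-5 TiB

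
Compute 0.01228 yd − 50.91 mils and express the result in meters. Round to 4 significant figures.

0.01228 yd = 0.0112288 m and 50.91 mil = 0.00129311 m.
0.0112288 − 0.00129311 ≈ 0.009936 m.

0.009936 m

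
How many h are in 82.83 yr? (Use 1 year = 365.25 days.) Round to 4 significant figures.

726100 hours

1 year = 8766.00 hours.
82.83 × 8766.00 ≈ 726100 h.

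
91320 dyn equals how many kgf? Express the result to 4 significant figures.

0.09312 kilograms-force

1 dyn = 1.01972 × 10^-6 kgf.
Thus 91320 × 1.01972 × 10^-6 ≈ 0.09312 kgf.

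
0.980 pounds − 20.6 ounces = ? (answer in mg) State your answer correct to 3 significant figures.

0.980 lb = 444521 mg and 20.6 oz = 584000 mg.
444521 − 584000 ≈ -139000 mg.

-139000 milligrams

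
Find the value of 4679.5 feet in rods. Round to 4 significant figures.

1 ft = 0.0606061 rods.
So 4679.5 × 0.0606061 ≈ 283.6 rod.

283.6 rod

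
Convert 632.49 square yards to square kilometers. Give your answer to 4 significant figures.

0.0005288 square kilometers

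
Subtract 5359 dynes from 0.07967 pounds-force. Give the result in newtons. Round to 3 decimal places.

0.301 N

0.07967 lbf = 0.354390 N and 5359 dyn = 0.0535900 N.
0.354390 − 0.0535900 ≈ 0.301 N.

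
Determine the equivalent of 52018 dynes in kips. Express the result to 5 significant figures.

0.00011694 kip

1 dyn = 2.24809 × 10^-9 kips.
52018 × 2.24809 × 10^-9 ≈ 0.00011694 kip.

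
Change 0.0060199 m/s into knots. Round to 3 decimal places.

1 meter per second = 1.94384 kn.
0.0060199 × 1.94384 ≈ 0.012 kn.

0.012 knots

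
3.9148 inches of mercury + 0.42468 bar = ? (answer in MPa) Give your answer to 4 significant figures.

3.9148 inHg = 0.01325703 MPa and 0.42468 bar = 0.04246800 MPa.
0.01325703 + 0.04246800 ≈ 0.05573 MPa.

0.05573 MPa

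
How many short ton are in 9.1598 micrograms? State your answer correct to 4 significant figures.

1.010 × 10^-11 short ton

1 μg = 1.10231 × 10^-12 short ton.
9.1598 × 1.10231 × 10^-12 ≈ 1.010 × 10^-11 short ton.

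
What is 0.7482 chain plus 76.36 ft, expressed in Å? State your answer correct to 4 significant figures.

3.833 × 10^11 Å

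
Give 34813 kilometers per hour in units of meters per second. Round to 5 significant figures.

9670.3 m/s

1 kilometer per hour = 0.277778 m/s.
Then 34813 × 0.277778 ≈ 9670.3 m/s.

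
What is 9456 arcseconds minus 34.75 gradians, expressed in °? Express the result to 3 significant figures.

9456 arcsec = 2.62667 ° and 34.75 grad = 31.2750 °.
2.62667 − 31.2750 ≈ -28.6 °.

-28.6 °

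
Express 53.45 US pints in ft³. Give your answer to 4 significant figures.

0.8932 ft³

1 US pt = 0.0167101 cubic feet.
Thus 53.45 × 0.0167101 ≈ 0.8932 ft³.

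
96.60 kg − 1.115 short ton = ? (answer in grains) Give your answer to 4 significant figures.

96.60 kg = 1.49077e+6 gr and 1.115 short ton = 1.56100e+7 gr.
1.49077e+6 − 1.56100e+7 ≈ -1.412e+7 gr.

-1.412e+7 grains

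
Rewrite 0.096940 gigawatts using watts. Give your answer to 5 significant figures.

9.6940e+7 watts

1 gigawatt = 1.00000e+9 W.
Thus 0.096940 × 1.00000e+9 ≈ 9.6940e+7 W.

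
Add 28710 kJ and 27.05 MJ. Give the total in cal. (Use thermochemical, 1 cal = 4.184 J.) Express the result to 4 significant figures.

1.333e+7 cal

28710 kJ = 6.86185e+6 cal and 27.05 MJ = 6.46511e+6 cal.
6.86185e+6 + 6.46511e+6 ≈ 1.333e+7 cal.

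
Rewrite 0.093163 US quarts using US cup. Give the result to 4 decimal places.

0.3727 US cups

1 US quart = 4.00000 US cups.
Thus 0.093163 × 4.00000 ≈ 0.3727 US cup.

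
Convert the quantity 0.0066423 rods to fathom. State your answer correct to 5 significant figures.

0.018266 fathoms

1 rod = 2.75000 fathom.
Then 0.0066423 × 2.75000 ≈ 0.018266 fathom.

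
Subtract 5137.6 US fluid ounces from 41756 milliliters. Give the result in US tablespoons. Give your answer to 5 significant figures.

41756 mL = 2823.88 US tbsp and 5137.6 US fl oz = 10275.2 US tbsp.
2823.88 − 10275.2 ≈ -7451.3 US tbsp.

-7451.3 US tbsp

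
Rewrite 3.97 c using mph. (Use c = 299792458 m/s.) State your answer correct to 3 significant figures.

1 speed of light = 6.70617e+8 miles per hour.
So 3.97 × 6.70617e+8 ≈ 2.66e+9 mph.

2.66e+9 mph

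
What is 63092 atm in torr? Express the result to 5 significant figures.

4.7950 × 10^7 torr

1 atm = 760.000 torr.
Then 63092 × 760.000 ≈ 4.7950 × 10^7 torr.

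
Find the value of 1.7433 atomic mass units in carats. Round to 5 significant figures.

1.4474e-23 ct

1 atomic mass unit = 8.30270e-24 ct.
Then 1.7433 × 8.30270e-24 ≈ 1.4474e-23 ct.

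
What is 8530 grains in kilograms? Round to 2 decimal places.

0.55 kilograms

1 grain = 6.47989e-5 kilograms.
So 8530 × 6.47989e-5 ≈ 0.55 kg.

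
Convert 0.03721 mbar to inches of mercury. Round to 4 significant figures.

0.001099 inches of mercury

1 mbar = 0.0295300 inHg.
0.03721 × 0.0295300 ≈ 0.001099 inHg.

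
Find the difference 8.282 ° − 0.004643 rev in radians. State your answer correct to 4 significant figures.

8.282 ° = 0.144548 rad and 0.004643 rev = 0.0291728 rad.
0.144548 − 0.0291728 ≈ 0.1154 rad.

0.1154 rad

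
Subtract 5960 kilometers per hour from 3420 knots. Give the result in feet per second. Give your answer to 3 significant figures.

341 feet per second

3420 kn = 5772.31 ft/s and 5960 km/h = 5431.61 ft/s.
5772.31 − 5431.61 ≈ 341 ft/s.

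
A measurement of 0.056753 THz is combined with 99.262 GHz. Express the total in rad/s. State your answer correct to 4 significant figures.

9.803e+11 radians per second

0.056753 THz = 3.56590e+11 rad/s and 99.262 GHz = 6.23682e+11 rad/s.
3.56590e+11 + 6.23682e+11 ≈ 9.803e+11 rad/s.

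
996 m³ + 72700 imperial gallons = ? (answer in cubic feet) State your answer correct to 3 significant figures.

46800 ft³

996 m³ = 35173.4 ft³ and 72700 imp gal = 11671.5 ft³.
35173.4 + 11671.5 ≈ 46800 ft³.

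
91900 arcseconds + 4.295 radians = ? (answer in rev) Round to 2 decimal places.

0.75 rev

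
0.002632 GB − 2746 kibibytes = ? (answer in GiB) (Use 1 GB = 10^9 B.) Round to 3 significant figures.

-0.000168 gibibytes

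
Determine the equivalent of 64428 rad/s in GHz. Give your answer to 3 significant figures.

1.03 × 10^-5 GHz

1 rad/s = 1.59155 × 10^-10 GHz.
So 64428 × 1.59155 × 10^-10 ≈ 1.03 × 10^-5 GHz.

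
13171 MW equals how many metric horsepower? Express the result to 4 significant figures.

1.791 × 10^7 metric horsepower

1 MW = 1359.62 PS.
So 13171 × 1359.62 ≈ 1.791 × 10^7 PS.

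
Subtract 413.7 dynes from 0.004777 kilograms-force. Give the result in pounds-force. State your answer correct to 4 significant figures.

0.009601 pounds-force

0.004777 kgf = 0.0105315 lbf and 413.7 dyn = 0.000930035 lbf.
0.0105315 − 0.000930035 ≈ 0.009601 lbf.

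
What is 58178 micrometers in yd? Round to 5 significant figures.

1 μm = 1.09361 × 10^-6 yards.
Then 58178 × 1.09361 × 10^-6 ≈ 0.063624 yd.

0.063624 yards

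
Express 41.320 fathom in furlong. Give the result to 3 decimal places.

1 fathom = 0.00909091 furlong.
Thus 41.320 × 0.00909091 ≈ 0.376 furlong.

0.376 furlongs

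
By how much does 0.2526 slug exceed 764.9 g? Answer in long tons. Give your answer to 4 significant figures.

0.002875 long ton

0.2526 slug = 0.00362820 long ton and 764.9 g = 0.000752820 long ton.
0.00362820 − 0.000752820 ≈ 0.002875 long ton.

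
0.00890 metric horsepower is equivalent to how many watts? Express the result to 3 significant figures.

1 PS = 735.499 W.
Thus 0.00890 × 735.499 ≈ 6.55 W.

6.55 W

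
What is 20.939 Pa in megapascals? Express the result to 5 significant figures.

2.0939 × 10^-5 MPa

1 pascal = 1.00000 × 10^-6 MPa.
20.939 × 1.00000 × 10^-6 ≈ 2.0939 × 10^-5 MPa.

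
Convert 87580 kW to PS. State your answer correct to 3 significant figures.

1 kW = 1.35962 metric horsepower.
Thus 87580 × 1.35962 ≈ 119000 PS.

119000 PS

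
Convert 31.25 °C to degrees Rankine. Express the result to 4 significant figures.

547.9 degrees Rankine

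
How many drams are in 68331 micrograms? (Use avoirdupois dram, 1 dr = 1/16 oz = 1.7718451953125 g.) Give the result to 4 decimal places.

0.0386 dr

1 μg = 5.64383e-7 dr.
Thus 68331 × 5.64383e-7 ≈ 0.0386 dr.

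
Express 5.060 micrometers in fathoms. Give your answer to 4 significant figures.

2.767e-6 fathoms

1 μm = 5.46807e-7 fathom.
5.060 × 5.46807e-7 ≈ 2.767e-6 fathom.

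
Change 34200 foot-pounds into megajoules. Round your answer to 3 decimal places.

1 ft·lbf = 1.35582e-6 MJ.
34200 × 1.35582e-6 ≈ 0.046 MJ.

0.046 megajoules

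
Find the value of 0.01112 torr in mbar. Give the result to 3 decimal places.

0.015 mbar

1 torr = 1.33322 mbar.
0.01112 × 1.33322 ≈ 0.015 mbar.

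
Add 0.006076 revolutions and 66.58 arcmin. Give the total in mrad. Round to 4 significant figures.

0.006076 rev = 38.1766 mrad and 66.58 arcmin = 19.3673 mrad.
38.1766 + 19.3673 ≈ 57.54 mrad.

57.54 milliradians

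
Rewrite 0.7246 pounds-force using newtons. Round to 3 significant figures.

1 lbf = 4.44822 N.
0.7246 × 4.44822 ≈ 3.22 N.

3.22 newtons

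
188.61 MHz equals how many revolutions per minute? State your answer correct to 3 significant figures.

1.13 × 10^10 revolutions per minute

1 megahertz = 6.00000 × 10^7 rpm.
188.61 × 6.00000 × 10^7 ≈ 1.13 × 10^10 rpm.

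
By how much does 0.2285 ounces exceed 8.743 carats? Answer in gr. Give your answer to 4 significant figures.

0.2285 oz = 99.96875 gr and 8.743 ct = 26.98502 gr.
99.96875 − 26.98502 ≈ 72.98 gr.

72.98 gr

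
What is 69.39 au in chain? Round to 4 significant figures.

1 au = 7.43646 × 10^9 chain.
Thus 69.39 × 7.43646 × 10^9 ≈ 5.160 × 10^11 chain.

5.160 × 10^11 chain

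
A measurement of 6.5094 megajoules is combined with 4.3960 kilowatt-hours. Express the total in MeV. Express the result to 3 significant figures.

6.5094 MJ = 4.06285e+19 MeV and 4.3960 kWh = 9.87756e+19 MeV.
4.06285e+19 + 9.87756e+19 ≈ 1.39e+20 MeV.

1.39e+20 MeV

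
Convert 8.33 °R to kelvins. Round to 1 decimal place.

°R = K × 9/5.
Applying the formula gives 4.6 K.

4.6 kelvins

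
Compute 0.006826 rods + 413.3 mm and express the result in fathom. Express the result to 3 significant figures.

0.006826 rod = 0.0187715 fathom and 413.3 mm = 0.225995 fathom.
0.0187715 + 0.225995 ≈ 0.245 fathom.

0.245 fathom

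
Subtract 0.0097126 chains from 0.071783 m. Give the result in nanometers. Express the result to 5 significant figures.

0.071783 m = 7.17830 × 10^7 nm and 0.0097126 chain = 1.95386 × 10^8 nm.
7.17830 × 10^7 − 1.95386 × 10^8 ≈ -1.2360 × 10^8 nm.

-1.2360 × 10^8 nanometers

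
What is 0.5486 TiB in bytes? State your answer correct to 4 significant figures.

6.032 × 10^11 B

1 TiB = 1.09951 × 10^12 B.
0.5486 × 1.09951 × 10^12 ≈ 6.032 × 10^11 B.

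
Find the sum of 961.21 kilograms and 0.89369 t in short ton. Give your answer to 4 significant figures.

2.045 short ton

961.21 kg = 1.05955 short ton and 0.89369 t = 0.985125 short ton.
1.05955 + 0.985125 ≈ 2.045 short ton.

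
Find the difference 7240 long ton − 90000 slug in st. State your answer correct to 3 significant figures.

7240 long ton = 1.15840 × 10^6 st and 90000 slug = 206833 st.
1.15840 × 10^6 − 206833 ≈ 952000 st.

952000 stone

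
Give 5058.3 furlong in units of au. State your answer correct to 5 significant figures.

6.8020e-6 astronomical units

1 furlong = 1.34473e-9 au.
5058.3 × 1.34473e-9 ≈ 6.8020e-6 au.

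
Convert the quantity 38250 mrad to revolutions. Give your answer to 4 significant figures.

6.088 revolutions

1 milliradian = 0.000159155 revolutions.
Then 38250 × 0.000159155 ≈ 6.088 rev.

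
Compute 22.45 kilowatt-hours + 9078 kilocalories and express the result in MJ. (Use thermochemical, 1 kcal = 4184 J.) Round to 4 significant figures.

118.8 megajoules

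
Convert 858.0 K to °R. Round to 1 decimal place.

1544.4 °R

°R = K × 9/5.
Applying the formula gives 1544.4 °R.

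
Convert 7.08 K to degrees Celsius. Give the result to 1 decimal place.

K = °C + 273.15.
Applying the formula gives -266.1 °C.

-266.1 °C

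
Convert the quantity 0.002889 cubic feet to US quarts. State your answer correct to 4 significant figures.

0.08644 US qt

1 cubic foot = 29.9221 US quarts.
So 0.002889 × 29.9221 ≈ 0.08644 US qt.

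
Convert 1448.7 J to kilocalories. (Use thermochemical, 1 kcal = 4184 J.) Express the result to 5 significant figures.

1 J = 0.000239006 kcal.
1448.7 × 0.000239006 ≈ 0.34625 kcal.

0.34625 kilocalories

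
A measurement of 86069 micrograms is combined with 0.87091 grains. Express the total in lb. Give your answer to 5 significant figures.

86069 μg = 0.000189750 lb and 0.87091 gr = 0.000124416 lb.
0.000189750 + 0.000124416 ≈ 0.00031417 lb.

0.00031417 lb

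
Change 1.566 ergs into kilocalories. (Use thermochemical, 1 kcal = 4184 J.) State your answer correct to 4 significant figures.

1 erg = 2.39006 × 10^-11 kcal.
Thus 1.566 × 2.39006 × 10^-11 ≈ 3.743 × 10^-11 kcal.

3.743 × 10^-11 kcal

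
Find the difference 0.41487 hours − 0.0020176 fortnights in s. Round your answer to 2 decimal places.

0.41487 h = 1493.53 s and 0.0020176 fortnight = 2440.49 s.
1493.53 − 2440.49 ≈ -946.96 s.

-946.96 seconds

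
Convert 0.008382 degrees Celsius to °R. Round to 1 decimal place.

491.7 °R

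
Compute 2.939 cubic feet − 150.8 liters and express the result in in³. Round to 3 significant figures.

2.939 ft³ = 5078.59 in³ and 150.8 L = 9202.38 in³.
5078.59 − 9202.38 ≈ -4120 in³.

-4120 cubic inches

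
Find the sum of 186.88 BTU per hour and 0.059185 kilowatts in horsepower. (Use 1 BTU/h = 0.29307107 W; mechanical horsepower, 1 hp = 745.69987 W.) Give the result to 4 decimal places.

186.88 BTU/h = 0.0734466 hp and 0.059185 kW = 0.0793684 hp.
0.0734466 + 0.0793684 ≈ 0.1528 hp.

0.1528 horsepower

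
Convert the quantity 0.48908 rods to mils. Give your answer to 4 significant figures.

96840 mil

1 rod = 198000 mil.
Thus 0.48908 × 198000 ≈ 96840 mil.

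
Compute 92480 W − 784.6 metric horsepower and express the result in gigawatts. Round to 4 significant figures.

-0.0004846 GW

92480 W = 9.24800e-5 GW and 784.6 PS = 0.000577072 GW.
9.24800e-5 − 0.000577072 ≈ -0.0004846 GW.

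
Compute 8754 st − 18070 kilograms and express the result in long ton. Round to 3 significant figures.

36.9 long tons

8754 st = 54.7125 long ton and 18070 kg = 17.7846 long ton.
54.7125 − 17.7846 ≈ 36.9 long ton.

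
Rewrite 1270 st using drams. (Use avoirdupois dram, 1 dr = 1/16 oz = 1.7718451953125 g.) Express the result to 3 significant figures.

4.55e+6 dr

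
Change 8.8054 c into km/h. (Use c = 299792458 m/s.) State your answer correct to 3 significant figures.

1 speed of light = 1.07925 × 10^9 kilometers per hour.
Then 8.8054 × 1.07925 × 10^9 ≈ 9.50 × 10^9 km/h.

9.50 × 10^9 km/h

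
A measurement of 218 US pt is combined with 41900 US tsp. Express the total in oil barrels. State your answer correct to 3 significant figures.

1.95 bbl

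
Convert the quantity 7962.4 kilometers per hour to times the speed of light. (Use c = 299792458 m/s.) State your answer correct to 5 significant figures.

1 kilometer per hour = 9.26567e-10 c.
Thus 7962.4 × 9.26567e-10 ≈ 7.3777e-6 c.

7.3777e-6 c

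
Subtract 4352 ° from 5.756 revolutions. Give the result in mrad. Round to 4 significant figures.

-39790 mrad

5.756 rev = 36166.0 mrad and 4352 ° = 75956.7 mrad.
36166.0 − 75956.7 ≈ -39790 mrad.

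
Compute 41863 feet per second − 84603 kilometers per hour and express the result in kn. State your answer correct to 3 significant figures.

41863 ft/s = 24803.1 kn and 84603 km/h = 45682.0 kn.
24803.1 − 45682.0 ≈ -20900 kn.

-20900 knots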